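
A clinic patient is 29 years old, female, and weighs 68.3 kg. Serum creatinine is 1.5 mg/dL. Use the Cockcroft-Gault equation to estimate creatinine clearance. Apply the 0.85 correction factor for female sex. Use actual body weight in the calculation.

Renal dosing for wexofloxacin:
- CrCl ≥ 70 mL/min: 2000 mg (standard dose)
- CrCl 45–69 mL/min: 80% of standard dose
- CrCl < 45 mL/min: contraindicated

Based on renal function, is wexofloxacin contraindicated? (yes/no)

no

CrCl = (140 − 29) × 68.3 / (72 × 1.5) × 0.85 = 7581.3 / 108.00 × 0.85 ≈ 59.7 mL/min
CrCl ≈ 60 mL/min, which is ≥ 45 mL/min.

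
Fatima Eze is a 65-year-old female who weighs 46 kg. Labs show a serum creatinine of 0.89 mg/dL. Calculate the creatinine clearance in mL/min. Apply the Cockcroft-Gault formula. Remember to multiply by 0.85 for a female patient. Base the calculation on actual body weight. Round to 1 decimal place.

CrCl = (140 − 65) × 46 / (72 × 0.89) × 0.85 = 3450.0 / 64.08 × 0.85 ≈ 45.8 mL/min

45.8 mL/min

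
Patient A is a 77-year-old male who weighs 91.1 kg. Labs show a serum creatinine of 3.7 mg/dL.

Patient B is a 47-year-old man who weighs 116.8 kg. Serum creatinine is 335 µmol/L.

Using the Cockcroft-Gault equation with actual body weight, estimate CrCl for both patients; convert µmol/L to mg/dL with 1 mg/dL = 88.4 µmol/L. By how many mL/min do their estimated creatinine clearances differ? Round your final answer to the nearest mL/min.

18 mL/min

Patient A: CrCl = (140 − 77) × 91.1 / (72 × 3.7) = 5739.3 / 266.40 ≈ 21.5 mL/min
Patient B: SCr = 335 / 88.4 = 3.79 mg/dL
Patient B: CrCl = (140 − 47) × 116.8 / (72 × 3.79) = 10862.4 / 272.88 ≈ 39.8 mL/min
|21.5 − 39.8| = 18.3 mL/min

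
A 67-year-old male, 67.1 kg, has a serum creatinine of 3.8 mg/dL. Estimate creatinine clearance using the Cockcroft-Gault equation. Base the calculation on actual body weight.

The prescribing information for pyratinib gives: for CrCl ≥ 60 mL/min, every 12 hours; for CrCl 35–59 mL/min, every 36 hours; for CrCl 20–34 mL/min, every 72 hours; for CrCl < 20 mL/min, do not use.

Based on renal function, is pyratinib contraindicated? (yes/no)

CrCl = (140 − 67) × 67.1 / (72 × 3.8) = 4898.3 / 273.60 ≈ 17.9 mL/min
CrCl ≈ 18 mL/min, which is < 20 mL/min.

yes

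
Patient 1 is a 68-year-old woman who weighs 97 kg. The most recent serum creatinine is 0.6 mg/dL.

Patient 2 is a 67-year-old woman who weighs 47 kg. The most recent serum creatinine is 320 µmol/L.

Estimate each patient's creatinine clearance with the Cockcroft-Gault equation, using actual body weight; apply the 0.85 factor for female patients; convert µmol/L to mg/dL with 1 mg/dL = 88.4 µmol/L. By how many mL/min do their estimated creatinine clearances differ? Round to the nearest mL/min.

126 mL/min

Patient 1: CrCl = (140 − 68) × 97 / (72 × 0.6) × 0.85 = 6984.0 / 43.20 × 0.85 ≈ 137.4 mL/min
Patient 2: SCr = 320 / 88.4 = 3.62 mg/dL
Patient 2: CrCl = (140 − 67) × 47 / (72 × 3.62) × 0.85 = 3431.0 / 260.64 × 0.85 ≈ 11.2 mL/min
|137.4 − 11.2| = 126.2 mL/min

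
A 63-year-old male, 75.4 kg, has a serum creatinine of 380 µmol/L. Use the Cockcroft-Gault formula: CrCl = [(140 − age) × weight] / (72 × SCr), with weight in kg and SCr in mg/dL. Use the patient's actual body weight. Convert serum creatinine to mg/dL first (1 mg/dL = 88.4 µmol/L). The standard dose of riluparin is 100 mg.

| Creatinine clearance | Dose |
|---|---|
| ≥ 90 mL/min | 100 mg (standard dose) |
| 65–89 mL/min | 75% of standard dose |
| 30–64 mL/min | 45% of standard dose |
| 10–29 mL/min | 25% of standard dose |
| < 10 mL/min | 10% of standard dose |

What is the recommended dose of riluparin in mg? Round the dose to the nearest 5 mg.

SCr = 380 / 88.4 = 4.299 mg/dL
CrCl = (140 − 63) × 75.4 / (72 × 4.299) = 5805.8 / 309.53 ≈ 18.8 mL/min
CrCl ≈ 19 mL/min → bracket 10–29 mL/min.
25% of 100 mg = 25 mg

25 mg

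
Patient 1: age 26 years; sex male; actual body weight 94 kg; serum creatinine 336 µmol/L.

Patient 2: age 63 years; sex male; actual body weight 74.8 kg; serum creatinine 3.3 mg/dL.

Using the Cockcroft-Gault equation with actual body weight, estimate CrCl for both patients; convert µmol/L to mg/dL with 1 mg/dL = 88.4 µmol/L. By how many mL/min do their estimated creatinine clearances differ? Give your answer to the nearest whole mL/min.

15 mL/min

Patient 1: SCr = 336 / 88.4 = 3.801 mg/dL
Patient 1: CrCl = (140 − 26) × 94 / (72 × 3.801) = 10716.0 / 273.67 ≈ 39.2 mL/min
Patient 2: CrCl = (140 − 63) × 74.8 / (72 × 3.3) = 5759.6 / 237.60 ≈ 24.2 mL/min
|39.2 − 24.2| = 15.0 mL/min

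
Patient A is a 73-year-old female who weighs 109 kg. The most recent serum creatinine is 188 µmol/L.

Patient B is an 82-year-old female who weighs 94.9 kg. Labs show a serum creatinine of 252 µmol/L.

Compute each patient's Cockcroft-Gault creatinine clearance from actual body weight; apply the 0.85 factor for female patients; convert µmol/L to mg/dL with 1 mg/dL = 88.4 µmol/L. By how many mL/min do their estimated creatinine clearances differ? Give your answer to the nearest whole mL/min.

Patient A: SCr = 188 / 88.4 = 2.127 mg/dL
Patient A: CrCl = (140 − 73) × 109 / (72 × 2.127) × 0.85 = 7303.0 / 153.14 × 0.85 ≈ 40.5 mL/min
Patient B: SCr = 252 / 88.4 = 2.851 mg/dL
Patient B: CrCl = (140 − 82) × 94.9 / (72 × 2.851) × 0.85 = 5504.2 / 205.27 × 0.85 ≈ 22.8 mL/min
|40.5 − 22.8| = 17.7 mL/min

18 mL/min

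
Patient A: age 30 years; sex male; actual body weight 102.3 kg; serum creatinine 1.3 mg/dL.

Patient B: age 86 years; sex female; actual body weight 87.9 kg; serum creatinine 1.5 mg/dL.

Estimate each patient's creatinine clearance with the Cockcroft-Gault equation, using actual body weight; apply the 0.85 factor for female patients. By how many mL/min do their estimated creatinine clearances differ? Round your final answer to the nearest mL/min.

Patient A: CrCl = (140 − 30) × 102.3 / (72 × 1.3) = 11253.0 / 93.60 ≈ 120.2 mL/min
Patient B: CrCl = (140 − 86) × 87.9 / (72 × 1.5) × 0.85 = 4746.6 / 108.00 × 0.85 ≈ 37.4 mL/min
|120.2 − 37.4| = 82.8 mL/min

83 mL/min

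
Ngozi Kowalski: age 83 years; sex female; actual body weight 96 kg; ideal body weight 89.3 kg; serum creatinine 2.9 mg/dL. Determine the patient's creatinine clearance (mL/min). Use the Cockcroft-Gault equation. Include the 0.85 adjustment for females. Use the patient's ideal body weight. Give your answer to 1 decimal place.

CrCl = (140 − 83) × 89.3 / (72 × 2.9) × 0.85 = 5090.1 / 208.80 × 0.85 ≈ 20.7 mL/min

20.7 mL/min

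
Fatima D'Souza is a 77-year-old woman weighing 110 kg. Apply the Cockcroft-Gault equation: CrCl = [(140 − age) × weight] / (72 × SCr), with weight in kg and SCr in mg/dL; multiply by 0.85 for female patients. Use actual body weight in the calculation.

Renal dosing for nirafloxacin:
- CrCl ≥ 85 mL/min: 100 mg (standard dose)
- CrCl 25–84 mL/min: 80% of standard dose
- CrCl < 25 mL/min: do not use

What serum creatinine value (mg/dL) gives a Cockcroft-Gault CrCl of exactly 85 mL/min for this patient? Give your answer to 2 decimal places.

Standard dose requires CrCl ≥ 85 mL/min.
Set (140 − 77) × 110 × 0.85 / (72 × SCr) = 85
SCr = (140 − 77) × 110 × 0.85 / (72 × 85) = 0.963 mg/dL

0.96 mg/dL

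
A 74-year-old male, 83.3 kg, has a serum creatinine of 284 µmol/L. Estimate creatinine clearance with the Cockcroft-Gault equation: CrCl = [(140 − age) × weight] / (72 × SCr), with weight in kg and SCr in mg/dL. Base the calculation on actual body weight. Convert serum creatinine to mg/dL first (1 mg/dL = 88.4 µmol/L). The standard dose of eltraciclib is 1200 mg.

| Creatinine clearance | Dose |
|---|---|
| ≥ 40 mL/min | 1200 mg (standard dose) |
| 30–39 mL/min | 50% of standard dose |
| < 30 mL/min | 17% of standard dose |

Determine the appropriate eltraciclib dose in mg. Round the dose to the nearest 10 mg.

SCr = 284 / 88.4 = 3.213 mg/dL
CrCl = (140 − 74) × 83.3 / (72 × 3.213) = 5497.8 / 231.34 ≈ 23.8 mL/min
CrCl ≈ 24 mL/min → bracket < 30 mL/min.
17% of 1200 mg = 204 mg → 200 mg

200 mg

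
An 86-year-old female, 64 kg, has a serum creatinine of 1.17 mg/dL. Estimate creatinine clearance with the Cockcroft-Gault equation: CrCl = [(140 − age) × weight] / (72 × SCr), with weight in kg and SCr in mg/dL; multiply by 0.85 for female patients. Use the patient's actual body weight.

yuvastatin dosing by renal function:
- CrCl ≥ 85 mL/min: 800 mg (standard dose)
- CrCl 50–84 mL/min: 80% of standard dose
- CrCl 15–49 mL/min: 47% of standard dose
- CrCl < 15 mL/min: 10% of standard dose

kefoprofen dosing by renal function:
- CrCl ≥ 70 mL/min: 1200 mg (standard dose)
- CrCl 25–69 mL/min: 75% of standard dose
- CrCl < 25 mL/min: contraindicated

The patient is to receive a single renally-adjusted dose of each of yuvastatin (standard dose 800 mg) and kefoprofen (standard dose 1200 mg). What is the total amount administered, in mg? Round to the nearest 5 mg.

CrCl = (140 − 86) × 64 / (72 × 1.17) × 0.85 = 3456.0 / 84.24 × 0.85 ≈ 34.9 mL/min
CrCl ≈ 35 mL/min.
yuvastatin: 15–49 mL/min → 47% of 800 mg = 376 mg.
kefoprofen: 25–69 mL/min → 75% of 1200 mg = 900 mg.
Total = 376 + 900 = 1276 mg.

1275 mg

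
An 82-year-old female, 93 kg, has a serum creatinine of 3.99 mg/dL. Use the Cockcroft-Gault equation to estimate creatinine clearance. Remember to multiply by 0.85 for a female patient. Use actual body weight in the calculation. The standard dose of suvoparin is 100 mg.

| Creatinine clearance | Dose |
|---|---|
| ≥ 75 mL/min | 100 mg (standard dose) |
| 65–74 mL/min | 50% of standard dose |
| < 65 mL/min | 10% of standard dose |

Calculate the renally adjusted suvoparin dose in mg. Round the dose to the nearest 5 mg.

CrCl = (140 − 82) × 93 / (72 × 3.99) × 0.85 = 5394.0 / 287.28 × 0.85 ≈ 16.0 mL/min
CrCl ≈ 16 mL/min → bracket < 65 mL/min.
10% of 100 mg = 10 mg

10 mg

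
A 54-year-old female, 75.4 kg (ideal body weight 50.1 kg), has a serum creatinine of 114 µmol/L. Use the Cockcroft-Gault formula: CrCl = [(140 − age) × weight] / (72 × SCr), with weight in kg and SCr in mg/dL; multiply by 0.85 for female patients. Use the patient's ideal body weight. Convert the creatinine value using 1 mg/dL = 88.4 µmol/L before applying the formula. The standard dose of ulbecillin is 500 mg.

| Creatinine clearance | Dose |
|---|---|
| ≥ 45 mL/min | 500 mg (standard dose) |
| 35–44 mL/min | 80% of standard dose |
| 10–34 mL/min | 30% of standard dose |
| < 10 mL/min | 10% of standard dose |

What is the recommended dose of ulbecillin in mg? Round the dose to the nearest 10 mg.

SCr = 114 / 88.4 = 1.29 mg/dL
CrCl = (140 − 54) × 50.1 / (72 × 1.29) × 0.85 = 4308.6 / 92.88 × 0.85 ≈ 39.4 mL/min
CrCl ≈ 39 mL/min → bracket 35–44 mL/min.
80% of 500 mg = 400 mg

400 mg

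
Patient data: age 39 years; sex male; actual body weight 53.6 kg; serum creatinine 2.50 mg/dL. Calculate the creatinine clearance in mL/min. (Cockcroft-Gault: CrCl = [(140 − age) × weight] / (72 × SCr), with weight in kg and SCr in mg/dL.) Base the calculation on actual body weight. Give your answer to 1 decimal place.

CrCl = (140 − 39) × 53.6 / (72 × 2.5) = 5413.6 / 180.00 ≈ 30.1 mL/min

30.1 mL/min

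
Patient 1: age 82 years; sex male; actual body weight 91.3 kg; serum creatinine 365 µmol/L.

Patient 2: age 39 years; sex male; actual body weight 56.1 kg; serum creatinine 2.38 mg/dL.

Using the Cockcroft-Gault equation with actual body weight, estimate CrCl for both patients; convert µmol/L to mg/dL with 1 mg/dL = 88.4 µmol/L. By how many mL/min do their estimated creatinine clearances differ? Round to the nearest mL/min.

15 mL/min

Patient 1: SCr = 365 / 88.4 = 4.129 mg/dL
Patient 1: CrCl = (140 − 82) × 91.3 / (72 × 4.129) = 5295.4 / 297.29 ≈ 17.8 mL/min
Patient 2: CrCl = (140 − 39) × 56.1 / (72 × 2.38) = 5666.1 / 171.36 ≈ 33.1 mL/min
|17.8 − 33.1| = 15.3 mL/min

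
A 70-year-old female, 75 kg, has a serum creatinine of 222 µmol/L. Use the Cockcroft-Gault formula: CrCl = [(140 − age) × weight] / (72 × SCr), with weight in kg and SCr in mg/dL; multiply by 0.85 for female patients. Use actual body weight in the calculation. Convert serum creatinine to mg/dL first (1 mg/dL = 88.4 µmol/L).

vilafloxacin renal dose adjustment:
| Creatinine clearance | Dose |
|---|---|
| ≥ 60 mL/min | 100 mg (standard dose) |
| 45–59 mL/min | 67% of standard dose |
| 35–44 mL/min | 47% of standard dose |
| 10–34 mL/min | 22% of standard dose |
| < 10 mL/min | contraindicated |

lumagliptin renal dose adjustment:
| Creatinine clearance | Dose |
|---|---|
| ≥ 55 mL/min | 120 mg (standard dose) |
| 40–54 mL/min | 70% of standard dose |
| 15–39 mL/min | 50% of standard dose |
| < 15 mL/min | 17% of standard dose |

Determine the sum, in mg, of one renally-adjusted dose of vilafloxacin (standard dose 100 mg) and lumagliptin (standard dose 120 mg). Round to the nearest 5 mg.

SCr = 222 / 88.4 = 2.511 mg/dL
CrCl = (140 − 70) × 75 / (72 × 2.511) × 0.85 = 5250.0 / 180.79 × 0.85 ≈ 24.7 mL/min
CrCl ≈ 25 mL/min.
vilafloxacin: 10–34 mL/min → 22% of 100 mg = 22 mg.
lumagliptin: 15–39 mL/min → 50% of 120 mg = 60 mg.
Total = 22 + 60 = 82 mg.

80 mg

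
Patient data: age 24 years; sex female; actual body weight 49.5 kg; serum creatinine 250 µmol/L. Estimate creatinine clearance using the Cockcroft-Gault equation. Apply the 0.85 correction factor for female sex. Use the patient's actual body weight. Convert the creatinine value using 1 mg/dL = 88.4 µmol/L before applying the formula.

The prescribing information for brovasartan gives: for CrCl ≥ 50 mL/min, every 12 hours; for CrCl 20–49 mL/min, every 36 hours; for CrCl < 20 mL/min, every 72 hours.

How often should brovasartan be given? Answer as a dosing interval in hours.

SCr = 250 / 88.4 = 2.828 mg/dL
CrCl = (140 − 24) × 49.5 / (72 × 2.828) × 0.85 = 5742.0 / 203.62 × 0.85 ≈ 24.0 mL/min
CrCl ≈ 24 mL/min → bracket 20–49 mL/min → every 36 hours.

every 36 hours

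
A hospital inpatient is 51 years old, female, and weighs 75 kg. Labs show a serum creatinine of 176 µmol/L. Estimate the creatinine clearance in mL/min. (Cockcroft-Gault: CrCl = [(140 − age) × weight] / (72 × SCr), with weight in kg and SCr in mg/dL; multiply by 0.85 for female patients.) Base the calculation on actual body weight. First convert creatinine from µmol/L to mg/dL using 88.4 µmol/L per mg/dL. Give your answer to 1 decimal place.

SCr = 176 / 88.4 = 1.991 mg/dL
CrCl = (140 − 51) × 75 / (72 × 1.991) × 0.85 = 6675.0 / 143.35 × 0.85 ≈ 39.6 mL/min

39.6 mL/min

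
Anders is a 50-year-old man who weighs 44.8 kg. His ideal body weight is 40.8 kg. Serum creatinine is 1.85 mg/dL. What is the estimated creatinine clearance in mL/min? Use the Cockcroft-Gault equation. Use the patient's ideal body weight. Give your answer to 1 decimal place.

27.6 mL/min

CrCl = (140 − 50) × 40.8 / (72 × 1.85) = 3672.0 / 133.20 ≈ 27.6 mL/min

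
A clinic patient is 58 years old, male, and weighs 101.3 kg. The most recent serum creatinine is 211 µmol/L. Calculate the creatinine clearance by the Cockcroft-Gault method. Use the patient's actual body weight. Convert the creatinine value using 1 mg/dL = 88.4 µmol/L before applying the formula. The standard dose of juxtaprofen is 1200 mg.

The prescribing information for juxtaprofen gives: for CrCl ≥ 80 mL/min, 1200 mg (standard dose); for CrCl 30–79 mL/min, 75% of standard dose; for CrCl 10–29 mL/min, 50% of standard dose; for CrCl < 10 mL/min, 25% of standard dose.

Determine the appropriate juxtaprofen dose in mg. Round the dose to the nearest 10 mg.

SCr = 211 / 88.4 = 2.387 mg/dL
CrCl = (140 − 58) × 101.3 / (72 × 2.387) = 8306.6 / 171.86 ≈ 48.3 mL/min
CrCl ≈ 48 mL/min → bracket 30–79 mL/min.
75% of 1200 mg = 900 mg

900 mg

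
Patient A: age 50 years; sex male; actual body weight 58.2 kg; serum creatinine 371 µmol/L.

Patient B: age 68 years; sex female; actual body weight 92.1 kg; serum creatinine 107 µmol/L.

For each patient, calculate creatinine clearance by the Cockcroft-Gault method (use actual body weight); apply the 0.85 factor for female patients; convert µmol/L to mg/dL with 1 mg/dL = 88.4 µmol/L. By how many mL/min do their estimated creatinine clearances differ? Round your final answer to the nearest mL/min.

47 mL/min

Patient A: SCr = 371 / 88.4 = 4.197 mg/dL
Patient A: CrCl = (140 − 50) × 58.2 / (72 × 4.197) = 5238.0 / 302.18 ≈ 17.3 mL/min
Patient B: SCr = 107 / 88.4 = 1.21 mg/dL
Patient B: CrCl = (140 − 68) × 92.1 / (72 × 1.21) × 0.85 = 6631.2 / 87.12 × 0.85 ≈ 64.7 mL/min
|17.3 − 64.7| = 47.4 mL/min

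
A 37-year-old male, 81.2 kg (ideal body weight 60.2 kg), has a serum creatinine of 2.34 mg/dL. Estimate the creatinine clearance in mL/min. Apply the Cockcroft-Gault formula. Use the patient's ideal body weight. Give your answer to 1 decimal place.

36.8 mL/min

CrCl = (140 − 37) × 60.2 / (72 × 2.34) = 6200.6 / 168.48 ≈ 36.8 mL/min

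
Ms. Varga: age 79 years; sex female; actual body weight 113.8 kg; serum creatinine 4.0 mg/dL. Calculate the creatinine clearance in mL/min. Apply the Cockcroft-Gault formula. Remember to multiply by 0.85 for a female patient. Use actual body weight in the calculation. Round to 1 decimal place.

CrCl = (140 − 79) × 113.8 / (72 × 4) × 0.85 = 6941.8 / 288.00 × 0.85 ≈ 20.5 mL/min

20.5 mL/min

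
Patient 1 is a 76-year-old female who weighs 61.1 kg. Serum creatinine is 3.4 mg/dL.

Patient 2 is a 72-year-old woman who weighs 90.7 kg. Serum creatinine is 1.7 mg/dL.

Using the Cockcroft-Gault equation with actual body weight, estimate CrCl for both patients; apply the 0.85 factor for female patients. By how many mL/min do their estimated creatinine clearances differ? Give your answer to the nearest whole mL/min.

Patient 1: CrCl = (140 − 76) × 61.1 / (72 × 3.4) × 0.85 = 3910.4 / 244.80 × 0.85 ≈ 13.6 mL/min
Patient 2: CrCl = (140 − 72) × 90.7 / (72 × 1.7) × 0.85 = 6167.6 / 122.40 × 0.85 ≈ 42.8 mL/min
|13.6 − 42.8| = 29.2 mL/min

29 mL/min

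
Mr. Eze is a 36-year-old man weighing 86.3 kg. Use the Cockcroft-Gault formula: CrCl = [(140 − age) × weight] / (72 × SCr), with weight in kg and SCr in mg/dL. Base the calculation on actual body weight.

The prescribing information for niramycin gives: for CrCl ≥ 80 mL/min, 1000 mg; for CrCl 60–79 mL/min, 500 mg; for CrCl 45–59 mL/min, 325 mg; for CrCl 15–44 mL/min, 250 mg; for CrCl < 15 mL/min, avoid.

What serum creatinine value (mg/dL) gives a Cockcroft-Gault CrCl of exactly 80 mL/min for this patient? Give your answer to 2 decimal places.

Standard dose requires CrCl ≥ 80 mL/min.
Set (140 − 36) × 86.3 / (72 × SCr) = 80
SCr = (140 − 36) × 86.3 / (72 × 80) = 1.558 mg/dL

1.56 mg/dL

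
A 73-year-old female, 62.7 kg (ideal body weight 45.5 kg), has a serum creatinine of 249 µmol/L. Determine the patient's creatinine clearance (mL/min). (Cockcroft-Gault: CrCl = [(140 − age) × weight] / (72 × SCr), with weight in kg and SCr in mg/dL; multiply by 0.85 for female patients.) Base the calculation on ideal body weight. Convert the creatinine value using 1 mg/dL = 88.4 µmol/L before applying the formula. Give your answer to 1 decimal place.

12.8 mL/min

SCr = 249 / 88.4 = 2.817 mg/dL
CrCl = (140 − 73) × 45.5 / (72 × 2.817) × 0.85 = 3048.5 / 202.82 × 0.85 ≈ 12.8 mL/min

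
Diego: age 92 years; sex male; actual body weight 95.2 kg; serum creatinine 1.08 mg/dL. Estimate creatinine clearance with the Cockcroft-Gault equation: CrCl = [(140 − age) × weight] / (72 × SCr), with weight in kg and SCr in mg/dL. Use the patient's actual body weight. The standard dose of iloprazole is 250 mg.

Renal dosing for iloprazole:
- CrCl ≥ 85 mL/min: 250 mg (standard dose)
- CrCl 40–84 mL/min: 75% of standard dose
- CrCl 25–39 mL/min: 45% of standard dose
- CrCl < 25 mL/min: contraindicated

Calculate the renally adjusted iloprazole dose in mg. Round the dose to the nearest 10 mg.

CrCl = (140 − 92) × 95.2 / (72 × 1.08) = 4569.6 / 77.76 ≈ 58.8 mL/min
CrCl ≈ 59 mL/min → bracket 40–84 mL/min.
75% of 250 mg = 187.5 mg → 190 mg

190 mg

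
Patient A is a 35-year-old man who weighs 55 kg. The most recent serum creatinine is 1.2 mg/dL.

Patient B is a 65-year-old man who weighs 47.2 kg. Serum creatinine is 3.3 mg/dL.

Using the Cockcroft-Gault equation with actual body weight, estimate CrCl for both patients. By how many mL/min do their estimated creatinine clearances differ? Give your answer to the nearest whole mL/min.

Patient A: CrCl = (140 − 35) × 55 / (72 × 1.2) = 5775.0 / 86.40 ≈ 66.8 mL/min
Patient B: CrCl = (140 − 65) × 47.2 / (72 × 3.3) = 3540.0 / 237.60 ≈ 14.9 mL/min
|66.8 − 14.9| = 51.9 mL/min

52 mL/min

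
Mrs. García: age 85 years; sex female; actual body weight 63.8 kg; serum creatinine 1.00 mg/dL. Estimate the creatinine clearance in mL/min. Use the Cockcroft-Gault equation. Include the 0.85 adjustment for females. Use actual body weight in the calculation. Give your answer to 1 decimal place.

41.4 mL/min

CrCl = (140 − 85) × 63.8 / (72 × 1) × 0.85 = 3509.0 / 72.00 × 0.85 ≈ 41.4 mL/min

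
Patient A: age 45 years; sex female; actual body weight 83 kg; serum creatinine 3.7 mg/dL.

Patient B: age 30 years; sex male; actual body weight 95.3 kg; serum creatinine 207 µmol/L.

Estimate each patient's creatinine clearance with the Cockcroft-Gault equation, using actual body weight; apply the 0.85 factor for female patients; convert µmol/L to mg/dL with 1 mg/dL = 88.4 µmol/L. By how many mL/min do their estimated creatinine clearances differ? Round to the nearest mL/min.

Patient A: CrCl = (140 − 45) × 83 / (72 × 3.7) × 0.85 = 7885.0 / 266.40 × 0.85 ≈ 25.2 mL/min
Patient B: SCr = 207 / 88.4 = 2.342 mg/dL
Patient B: CrCl = (140 − 30) × 95.3 / (72 × 2.342) = 10483.0 / 168.62 ≈ 62.2 mL/min
|25.2 − 62.2| = 37.0 mL/min

37 mL/min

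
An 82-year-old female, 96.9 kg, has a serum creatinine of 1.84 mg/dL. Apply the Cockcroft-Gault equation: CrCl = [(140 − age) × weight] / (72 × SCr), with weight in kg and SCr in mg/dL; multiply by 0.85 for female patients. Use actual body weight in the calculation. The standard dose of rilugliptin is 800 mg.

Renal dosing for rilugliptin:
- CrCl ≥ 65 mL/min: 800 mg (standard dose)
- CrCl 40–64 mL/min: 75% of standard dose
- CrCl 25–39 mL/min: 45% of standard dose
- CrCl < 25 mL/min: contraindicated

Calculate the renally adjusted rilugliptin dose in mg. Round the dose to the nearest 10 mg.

360 mg

CrCl = (140 − 82) × 96.9 / (72 × 1.84) × 0.85 = 5620.2 / 132.48 × 0.85 ≈ 36.1 mL/min
CrCl ≈ 36 mL/min → bracket 25–39 mL/min.
45% of 800 mg = 360 mg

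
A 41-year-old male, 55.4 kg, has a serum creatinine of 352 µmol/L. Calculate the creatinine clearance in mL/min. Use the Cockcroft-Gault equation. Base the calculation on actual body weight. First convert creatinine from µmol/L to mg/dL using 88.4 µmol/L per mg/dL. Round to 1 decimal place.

19.1 mL/min

SCr = 352 / 88.4 = 3.982 mg/dL
CrCl = (140 − 41) × 55.4 / (72 × 3.982) = 5484.6 / 286.70 ≈ 19.1 mL/min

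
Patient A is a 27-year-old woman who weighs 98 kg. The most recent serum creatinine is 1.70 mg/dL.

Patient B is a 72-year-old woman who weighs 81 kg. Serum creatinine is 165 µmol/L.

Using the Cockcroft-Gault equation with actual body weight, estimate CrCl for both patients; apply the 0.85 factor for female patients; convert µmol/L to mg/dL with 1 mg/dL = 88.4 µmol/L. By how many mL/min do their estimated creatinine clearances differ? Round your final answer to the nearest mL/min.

Patient A: CrCl = (140 − 27) × 98 / (72 × 1.7) × 0.85 = 11074.0 / 122.40 × 0.85 ≈ 76.9 mL/min
Patient B: SCr = 165 / 88.4 = 1.867 mg/dL
Patient B: CrCl = (140 − 72) × 81 / (72 × 1.867) × 0.85 = 5508.0 / 134.42 × 0.85 ≈ 34.8 mL/min
|76.9 − 34.8| = 42.1 mL/min

42 mL/min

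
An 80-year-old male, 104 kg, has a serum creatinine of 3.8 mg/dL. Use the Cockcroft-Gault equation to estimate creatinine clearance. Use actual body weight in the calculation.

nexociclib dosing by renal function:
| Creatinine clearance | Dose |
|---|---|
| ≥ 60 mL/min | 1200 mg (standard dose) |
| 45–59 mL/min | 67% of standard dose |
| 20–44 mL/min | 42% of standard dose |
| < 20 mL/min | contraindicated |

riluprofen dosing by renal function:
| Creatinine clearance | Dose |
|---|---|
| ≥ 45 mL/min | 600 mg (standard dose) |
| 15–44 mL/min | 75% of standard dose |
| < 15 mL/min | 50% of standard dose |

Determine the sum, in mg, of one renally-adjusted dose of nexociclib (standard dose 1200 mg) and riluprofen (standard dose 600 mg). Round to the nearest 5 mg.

CrCl = (140 − 80) × 104 / (72 × 3.8) = 6240.0 / 273.60 ≈ 22.8 mL/min
CrCl ≈ 23 mL/min.
nexociclib: 20–44 mL/min → 42% of 1200 mg = 504 mg.
riluprofen: 15–44 mL/min → 75% of 600 mg = 450 mg.
Total = 504 + 450 = 954 mg.

955 mg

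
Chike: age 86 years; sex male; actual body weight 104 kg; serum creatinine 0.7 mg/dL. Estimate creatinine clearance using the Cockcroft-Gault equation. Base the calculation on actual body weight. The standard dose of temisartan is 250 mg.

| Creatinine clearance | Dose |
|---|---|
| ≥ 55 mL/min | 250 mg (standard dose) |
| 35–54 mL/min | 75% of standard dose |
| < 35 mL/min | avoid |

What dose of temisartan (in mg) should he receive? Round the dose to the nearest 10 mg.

250 mg

CrCl = (140 − 86) × 104 / (72 × 0.7) = 5616.0 / 50.40 ≈ 111.4 mL/min
CrCl ≈ 111 mL/min → bracket ≥ 55 mL/min.
100% of 250 mg = 250 mg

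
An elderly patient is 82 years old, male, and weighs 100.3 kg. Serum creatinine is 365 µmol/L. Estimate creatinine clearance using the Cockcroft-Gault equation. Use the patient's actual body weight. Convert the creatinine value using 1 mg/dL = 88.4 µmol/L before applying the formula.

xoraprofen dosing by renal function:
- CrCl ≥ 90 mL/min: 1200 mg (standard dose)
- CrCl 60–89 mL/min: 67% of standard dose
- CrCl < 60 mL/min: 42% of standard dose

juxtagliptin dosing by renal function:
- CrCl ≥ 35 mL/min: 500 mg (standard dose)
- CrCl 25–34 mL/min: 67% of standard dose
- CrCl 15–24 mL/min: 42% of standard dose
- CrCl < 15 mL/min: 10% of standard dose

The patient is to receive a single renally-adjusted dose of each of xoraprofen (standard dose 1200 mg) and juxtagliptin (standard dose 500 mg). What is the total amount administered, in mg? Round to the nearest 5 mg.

SCr = 365 / 88.4 = 4.129 mg/dL
CrCl = (140 − 82) × 100.3 / (72 × 4.129) = 5817.4 / 297.29 ≈ 19.6 mL/min
CrCl ≈ 20 mL/min.
xoraprofen: < 60 mL/min → 42% of 1200 mg = 504 mg.
juxtagliptin: 15–24 mL/min → 42% of 500 mg = 210 mg.
Total = 504 + 210 = 714 mg.

715 mg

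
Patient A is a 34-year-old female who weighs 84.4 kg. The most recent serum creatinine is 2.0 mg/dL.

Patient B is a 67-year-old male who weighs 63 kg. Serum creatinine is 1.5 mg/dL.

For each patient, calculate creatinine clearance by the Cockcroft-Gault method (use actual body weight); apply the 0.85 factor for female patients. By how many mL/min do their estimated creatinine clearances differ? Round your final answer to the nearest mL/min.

10 mL/min

Patient A: CrCl = (140 − 34) × 84.4 / (72 × 2) × 0.85 = 8946.4 / 144.00 × 0.85 ≈ 52.8 mL/min
Patient B: CrCl = (140 − 67) × 63 / (72 × 1.5) = 4599.0 / 108.00 ≈ 42.6 mL/min
|52.8 − 42.6| = 10.2 mL/min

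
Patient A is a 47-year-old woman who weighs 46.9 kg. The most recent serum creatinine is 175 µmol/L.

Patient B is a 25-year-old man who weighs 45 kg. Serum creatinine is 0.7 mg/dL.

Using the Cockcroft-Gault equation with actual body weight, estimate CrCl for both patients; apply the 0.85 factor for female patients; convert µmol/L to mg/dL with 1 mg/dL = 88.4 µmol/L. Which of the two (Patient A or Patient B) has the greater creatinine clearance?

Patient A: SCr = 175 / 88.4 = 1.98 mg/dL
Patient A: CrCl = (140 − 47) × 46.9 / (72 × 1.98) × 0.85 = 4361.7 / 142.56 × 0.85 ≈ 26.0 mL/min
Patient B: CrCl = (140 − 25) × 45 / (72 × 0.7) = 5175.0 / 50.40 ≈ 102.7 mL/min
26.0 vs 102.7 mL/min → Patient B is higher.

Patient B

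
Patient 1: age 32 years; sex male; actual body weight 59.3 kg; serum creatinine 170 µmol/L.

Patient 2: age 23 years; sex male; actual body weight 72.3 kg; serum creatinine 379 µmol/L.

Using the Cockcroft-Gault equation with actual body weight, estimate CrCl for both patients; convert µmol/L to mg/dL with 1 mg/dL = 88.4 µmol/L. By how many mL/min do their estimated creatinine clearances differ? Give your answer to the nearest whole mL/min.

19 mL/min

Patient 1: SCr = 170 / 88.4 = 1.923 mg/dL
Patient 1: CrCl = (140 − 32) × 59.3 / (72 × 1.923) = 6404.4 / 138.46 ≈ 46.3 mL/min
Patient 2: SCr = 379 / 88.4 = 4.287 mg/dL
Patient 2: CrCl = (140 − 23) × 72.3 / (72 × 4.287) = 8459.1 / 308.66 ≈ 27.4 mL/min
|46.3 − 27.4| = 18.9 mL/min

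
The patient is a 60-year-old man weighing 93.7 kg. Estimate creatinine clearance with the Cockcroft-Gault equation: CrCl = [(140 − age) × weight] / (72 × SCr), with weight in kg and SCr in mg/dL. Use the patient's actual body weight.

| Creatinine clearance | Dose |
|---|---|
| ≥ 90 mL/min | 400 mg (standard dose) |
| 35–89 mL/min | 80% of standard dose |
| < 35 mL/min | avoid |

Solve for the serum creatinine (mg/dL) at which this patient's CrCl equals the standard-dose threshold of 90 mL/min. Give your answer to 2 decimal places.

Standard dose requires CrCl ≥ 90 mL/min.
Set (140 − 60) × 93.7 / (72 × SCr) = 90
SCr = (140 − 60) × 93.7 / (72 × 90) = 1.157 mg/dL

1.16 mg/dL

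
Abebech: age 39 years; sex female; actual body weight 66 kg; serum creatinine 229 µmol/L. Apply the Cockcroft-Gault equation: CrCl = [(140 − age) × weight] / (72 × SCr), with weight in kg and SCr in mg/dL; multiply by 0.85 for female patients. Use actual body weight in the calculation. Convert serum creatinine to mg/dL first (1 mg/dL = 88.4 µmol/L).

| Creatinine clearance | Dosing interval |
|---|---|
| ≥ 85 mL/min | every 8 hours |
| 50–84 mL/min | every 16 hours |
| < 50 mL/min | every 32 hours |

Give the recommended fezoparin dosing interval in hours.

every 32 hours

SCr = 229 / 88.4 = 2.59 mg/dL
CrCl = (140 − 39) × 66 / (72 × 2.59) × 0.85 = 6666.0 / 186.48 × 0.85 ≈ 30.4 mL/min
CrCl ≈ 30 mL/min → bracket < 50 mL/min → every 32 hours.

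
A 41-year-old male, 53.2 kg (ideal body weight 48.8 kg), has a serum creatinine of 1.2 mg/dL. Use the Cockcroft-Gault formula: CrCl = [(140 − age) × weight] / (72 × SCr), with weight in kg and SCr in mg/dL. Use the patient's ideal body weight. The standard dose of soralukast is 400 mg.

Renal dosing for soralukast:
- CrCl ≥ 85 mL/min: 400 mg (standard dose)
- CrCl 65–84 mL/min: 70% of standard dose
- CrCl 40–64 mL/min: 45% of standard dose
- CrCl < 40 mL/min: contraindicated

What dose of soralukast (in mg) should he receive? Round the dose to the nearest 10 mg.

CrCl = (140 − 41) × 48.8 / (72 × 1.2) = 4831.2 / 86.40 ≈ 55.9 mL/min
CrCl ≈ 56 mL/min → bracket 40–64 mL/min.
45% of 400 mg = 180 mg

180 mg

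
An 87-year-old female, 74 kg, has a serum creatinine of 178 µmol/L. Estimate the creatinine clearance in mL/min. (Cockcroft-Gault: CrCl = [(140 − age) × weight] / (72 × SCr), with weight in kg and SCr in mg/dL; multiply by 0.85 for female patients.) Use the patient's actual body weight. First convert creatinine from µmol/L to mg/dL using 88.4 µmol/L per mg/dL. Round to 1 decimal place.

SCr = 178 / 88.4 = 2.014 mg/dL
CrCl = (140 − 87) × 74 / (72 × 2.014) × 0.85 = 3922.0 / 145.01 × 0.85 ≈ 23.0 mL/min

23.0 mL/min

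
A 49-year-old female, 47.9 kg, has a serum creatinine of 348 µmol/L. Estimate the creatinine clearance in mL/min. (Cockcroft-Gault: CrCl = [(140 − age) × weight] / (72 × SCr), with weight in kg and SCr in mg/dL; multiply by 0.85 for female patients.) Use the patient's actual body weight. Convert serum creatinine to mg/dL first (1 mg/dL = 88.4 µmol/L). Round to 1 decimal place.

13.1 mL/min

SCr = 348 / 88.4 = 3.937 mg/dL
CrCl = (140 − 49) × 47.9 / (72 × 3.937) × 0.85 = 4358.9 / 283.46 × 0.85 ≈ 13.1 mL/min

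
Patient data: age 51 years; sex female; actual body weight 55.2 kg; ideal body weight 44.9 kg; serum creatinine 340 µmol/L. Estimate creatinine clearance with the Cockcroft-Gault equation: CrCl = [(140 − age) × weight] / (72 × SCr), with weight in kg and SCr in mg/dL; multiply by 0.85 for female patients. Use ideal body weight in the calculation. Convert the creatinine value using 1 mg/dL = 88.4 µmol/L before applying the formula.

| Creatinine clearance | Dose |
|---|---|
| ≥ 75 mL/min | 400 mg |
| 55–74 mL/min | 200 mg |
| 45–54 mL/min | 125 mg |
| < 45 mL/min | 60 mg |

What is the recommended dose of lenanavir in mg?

SCr = 340 / 88.4 = 3.846 mg/dL
CrCl = (140 − 51) × 44.9 / (72 × 3.846) × 0.85 = 3996.1 / 276.91 × 0.85 ≈ 12.3 mL/min
CrCl ≈ 12 mL/min → bracket < 45 mL/min.
Dose for this bracket: 60 mg.

60 mg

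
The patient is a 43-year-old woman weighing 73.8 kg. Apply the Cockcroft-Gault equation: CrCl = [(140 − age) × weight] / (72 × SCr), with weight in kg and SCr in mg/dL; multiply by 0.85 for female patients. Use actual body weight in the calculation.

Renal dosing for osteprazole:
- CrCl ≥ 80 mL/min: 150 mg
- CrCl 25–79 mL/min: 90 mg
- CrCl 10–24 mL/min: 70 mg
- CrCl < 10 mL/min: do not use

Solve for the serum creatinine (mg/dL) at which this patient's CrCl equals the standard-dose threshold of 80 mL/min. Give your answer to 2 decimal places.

1.06 mg/dL

Standard dose requires CrCl ≥ 80 mL/min.
Set (140 − 43) × 73.8 × 0.85 / (72 × SCr) = 80
SCr = (140 − 43) × 73.8 × 0.85 / (72 × 80) = 1.056 mg/dL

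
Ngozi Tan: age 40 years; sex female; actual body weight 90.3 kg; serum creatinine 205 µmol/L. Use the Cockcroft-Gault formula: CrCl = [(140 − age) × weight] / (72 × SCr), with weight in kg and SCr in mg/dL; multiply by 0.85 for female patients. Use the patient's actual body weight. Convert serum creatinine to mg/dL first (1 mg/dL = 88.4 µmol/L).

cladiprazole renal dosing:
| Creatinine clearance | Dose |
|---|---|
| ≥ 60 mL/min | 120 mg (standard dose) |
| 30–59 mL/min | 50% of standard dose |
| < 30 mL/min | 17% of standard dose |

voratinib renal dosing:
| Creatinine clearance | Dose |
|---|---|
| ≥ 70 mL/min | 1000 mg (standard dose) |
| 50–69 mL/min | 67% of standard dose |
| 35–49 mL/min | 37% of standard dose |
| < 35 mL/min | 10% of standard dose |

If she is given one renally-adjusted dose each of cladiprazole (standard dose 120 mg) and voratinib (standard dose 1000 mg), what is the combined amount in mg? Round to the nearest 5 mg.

430 mg

SCr = 205 / 88.4 = 2.319 mg/dL
CrCl = (140 − 40) × 90.3 / (72 × 2.319) × 0.85 = 9030.0 / 166.97 × 0.85 ≈ 46.0 mL/min
CrCl ≈ 46 mL/min.
cladiprazole: 30–59 mL/min → 50% of 120 mg = 60 mg.
voratinib: 35–49 mL/min → 37% of 1000 mg = 370 mg.
Total = 60 + 370 = 430 mg.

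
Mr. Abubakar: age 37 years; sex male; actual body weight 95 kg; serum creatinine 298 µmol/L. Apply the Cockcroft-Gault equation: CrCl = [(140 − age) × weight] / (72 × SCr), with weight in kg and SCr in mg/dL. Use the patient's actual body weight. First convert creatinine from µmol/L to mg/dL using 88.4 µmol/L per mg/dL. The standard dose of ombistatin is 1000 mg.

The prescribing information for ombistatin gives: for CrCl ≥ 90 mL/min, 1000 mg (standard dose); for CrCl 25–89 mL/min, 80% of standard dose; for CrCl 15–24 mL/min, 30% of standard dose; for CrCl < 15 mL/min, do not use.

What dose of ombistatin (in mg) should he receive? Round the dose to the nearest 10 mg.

800 mg

SCr = 298 / 88.4 = 3.371 mg/dL
CrCl = (140 − 37) × 95 / (72 × 3.371) = 9785.0 / 242.71 ≈ 40.3 mL/min
CrCl ≈ 40 mL/min → bracket 25–89 mL/min.
80% of 1000 mg = 800 mg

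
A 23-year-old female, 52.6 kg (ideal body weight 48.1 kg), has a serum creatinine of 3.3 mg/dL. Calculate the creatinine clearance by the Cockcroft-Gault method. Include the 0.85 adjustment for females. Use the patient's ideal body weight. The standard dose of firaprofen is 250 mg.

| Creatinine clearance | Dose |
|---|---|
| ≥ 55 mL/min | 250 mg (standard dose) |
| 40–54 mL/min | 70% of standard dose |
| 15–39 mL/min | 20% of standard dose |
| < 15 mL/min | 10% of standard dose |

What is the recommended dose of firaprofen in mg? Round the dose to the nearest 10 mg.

CrCl = (140 − 23) × 48.1 / (72 × 3.3) × 0.85 = 5627.7 / 237.60 × 0.85 ≈ 20.1 mL/min
CrCl ≈ 20 mL/min → bracket 15–39 mL/min.
20% of 250 mg = 50 mg

50 mg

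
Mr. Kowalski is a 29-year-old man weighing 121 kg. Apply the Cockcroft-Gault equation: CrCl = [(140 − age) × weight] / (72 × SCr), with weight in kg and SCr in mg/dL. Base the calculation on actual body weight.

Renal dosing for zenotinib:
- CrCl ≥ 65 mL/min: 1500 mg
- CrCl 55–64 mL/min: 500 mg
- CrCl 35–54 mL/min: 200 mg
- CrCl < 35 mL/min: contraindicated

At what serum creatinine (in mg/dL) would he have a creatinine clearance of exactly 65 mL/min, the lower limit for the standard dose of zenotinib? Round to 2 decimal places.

Standard dose requires CrCl ≥ 65 mL/min.
Set (140 − 29) × 121 / (72 × SCr) = 65
SCr = (140 − 29) × 121 / (72 × 65) = 2.870 mg/dL

2.87 mg/dL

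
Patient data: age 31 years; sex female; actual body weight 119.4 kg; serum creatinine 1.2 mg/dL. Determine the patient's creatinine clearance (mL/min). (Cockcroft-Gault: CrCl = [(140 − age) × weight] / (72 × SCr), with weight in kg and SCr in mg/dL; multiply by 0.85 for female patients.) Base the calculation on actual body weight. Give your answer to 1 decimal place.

CrCl = (140 − 31) × 119.4 / (72 × 1.2) × 0.85 = 13014.6 / 86.40 × 0.85 ≈ 128.0 mL/min

128.0 mL/min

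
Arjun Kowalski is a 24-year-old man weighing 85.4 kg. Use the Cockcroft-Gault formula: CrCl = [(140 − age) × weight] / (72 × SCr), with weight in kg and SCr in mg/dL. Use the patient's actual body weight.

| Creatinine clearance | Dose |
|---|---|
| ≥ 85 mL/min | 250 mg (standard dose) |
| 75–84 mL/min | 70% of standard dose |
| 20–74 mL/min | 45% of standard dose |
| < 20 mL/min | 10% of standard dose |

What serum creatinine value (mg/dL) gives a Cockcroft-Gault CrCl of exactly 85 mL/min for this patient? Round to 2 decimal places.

1.62 mg/dL

Standard dose requires CrCl ≥ 85 mL/min.
Set (140 − 24) × 85.4 / (72 × SCr) = 85
SCr = (140 − 24) × 85.4 / (72 × 85) = 1.619 mg/dL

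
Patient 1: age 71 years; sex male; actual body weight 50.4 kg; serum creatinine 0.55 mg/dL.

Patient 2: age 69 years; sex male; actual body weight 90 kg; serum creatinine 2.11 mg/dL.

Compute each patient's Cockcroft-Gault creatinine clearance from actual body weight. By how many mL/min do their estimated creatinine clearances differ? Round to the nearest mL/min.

46 mL/min

Patient 1: CrCl = (140 − 71) × 50.4 / (72 × 0.55) = 3477.6 / 39.60 ≈ 87.8 mL/min
Patient 2: CrCl = (140 − 69) × 90 / (72 × 2.11) = 6390.0 / 151.92 ≈ 42.1 mL/min
|87.8 − 42.1| = 45.7 mL/min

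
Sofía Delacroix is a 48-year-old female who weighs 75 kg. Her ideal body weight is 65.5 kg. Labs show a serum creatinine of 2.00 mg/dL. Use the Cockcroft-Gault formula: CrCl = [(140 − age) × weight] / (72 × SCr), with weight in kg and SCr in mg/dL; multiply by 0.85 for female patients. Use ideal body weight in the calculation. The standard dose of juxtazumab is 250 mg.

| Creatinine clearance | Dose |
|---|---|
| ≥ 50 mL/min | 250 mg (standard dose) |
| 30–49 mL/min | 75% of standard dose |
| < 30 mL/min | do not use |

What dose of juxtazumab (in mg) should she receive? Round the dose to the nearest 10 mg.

190 mg

CrCl = (140 − 48) × 65.5 / (72 × 2) × 0.85 = 6026.0 / 144.00 × 0.85 ≈ 35.6 mL/min
CrCl ≈ 36 mL/min → bracket 30–49 mL/min.
75% of 250 mg = 187.5 mg → 190 mg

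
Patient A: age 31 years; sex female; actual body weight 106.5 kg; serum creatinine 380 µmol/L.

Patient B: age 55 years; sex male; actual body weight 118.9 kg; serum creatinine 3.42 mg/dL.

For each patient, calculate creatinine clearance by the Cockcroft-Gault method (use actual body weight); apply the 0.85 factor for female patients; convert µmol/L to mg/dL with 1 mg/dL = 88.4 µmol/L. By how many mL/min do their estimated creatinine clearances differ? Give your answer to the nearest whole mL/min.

9 mL/min

Patient A: SCr = 380 / 88.4 = 4.299 mg/dL
Patient A: CrCl = (140 − 31) × 106.5 / (72 × 4.299) × 0.85 = 11608.5 / 309.53 × 0.85 ≈ 31.9 mL/min
Patient B: CrCl = (140 − 55) × 118.9 / (72 × 3.42) = 10106.5 / 246.24 ≈ 41.0 mL/min
|31.9 − 41.0| = 9.1 mL/min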